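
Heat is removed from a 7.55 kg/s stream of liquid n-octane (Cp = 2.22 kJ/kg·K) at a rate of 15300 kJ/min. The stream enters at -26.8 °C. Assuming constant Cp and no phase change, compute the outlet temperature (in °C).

Q = 15300 kJ/min = 255 kJ/s
ΔT = Q/(ṁ·Cp) = 255/(7.55×2.22) = 15.214 K
T_out = -26.8 − 15.214 = -42.014 °C

T_out = -42.0 °C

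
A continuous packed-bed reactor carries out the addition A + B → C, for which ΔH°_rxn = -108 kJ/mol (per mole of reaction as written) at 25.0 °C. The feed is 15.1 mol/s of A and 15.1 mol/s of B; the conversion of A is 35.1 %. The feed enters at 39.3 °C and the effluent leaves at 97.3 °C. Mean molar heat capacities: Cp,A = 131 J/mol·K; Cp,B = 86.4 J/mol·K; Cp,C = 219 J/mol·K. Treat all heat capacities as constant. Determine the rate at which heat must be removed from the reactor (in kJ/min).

Extent of reaction ξ = 0.351 × 15.1 = 5.3001 mol/s
Reaction term: ξ·ΔH°_rxn = 5.3001 × -108 = -572.41 kJ/s
Sensible, feed 39.3→25 °C: -46.943 kJ/s
Outlet flows (mol/s): A 9.7999, B 9.7999, C 5.3001
Sensible, products 25→97.3 °C: 237.96 kJ/s
Q = ΔH = -381.4 kJ/s = -381.4 kW
Heat removed = 22884 kJ/min

Q_out = 22900 kJ/min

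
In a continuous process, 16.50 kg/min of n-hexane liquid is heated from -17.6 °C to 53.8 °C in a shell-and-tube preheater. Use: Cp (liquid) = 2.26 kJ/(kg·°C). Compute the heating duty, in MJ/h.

Q = ṁ·Cp·ΔT = 16.50 × 2.26 × (53.8 − -17.6) = 2662.5 kJ/min
Converting: 2662.5 / 60 s = 44.375 kW
Heating duty = 159.75 MJ/h

Q = 160 MJ/h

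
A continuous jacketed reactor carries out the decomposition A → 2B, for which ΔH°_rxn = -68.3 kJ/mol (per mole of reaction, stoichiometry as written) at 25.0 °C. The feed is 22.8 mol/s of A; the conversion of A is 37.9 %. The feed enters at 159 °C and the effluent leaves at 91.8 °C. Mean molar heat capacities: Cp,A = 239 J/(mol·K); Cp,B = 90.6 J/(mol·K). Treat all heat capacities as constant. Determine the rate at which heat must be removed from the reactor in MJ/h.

Extent of reaction ξ = 0.379 × 22.8 = 8.6412 mol/s
Reaction term: ξ·ΔH°_rxn = 8.6412 × -68.3 = -590.19 kJ/s
Sensible, feed 159→25 °C: -730.19 kJ/s
Outlet flows (mol/s): A 14.159, B 17.282
Sensible, products 25→91.8 °C: 330.64 kJ/s
Q = ΔH = -989.74 kJ/s = -989.74 kW
Heat removed = 3563.1 MJ/h

Q_out = 3560 MJ/h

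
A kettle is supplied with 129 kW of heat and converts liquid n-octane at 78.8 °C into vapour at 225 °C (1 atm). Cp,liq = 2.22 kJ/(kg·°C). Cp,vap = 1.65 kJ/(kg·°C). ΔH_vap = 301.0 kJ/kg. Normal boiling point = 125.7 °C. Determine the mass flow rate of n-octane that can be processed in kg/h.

Δh = 2.22×(125.7−78.8) + 301.0 + 1.65×(225−125.7) = 568.96 kJ/kg
Q = 129 kW = 129 kJ/s = 464400 kJ/h
ṁ = Q/Δh = 464400 / 568.96 = 816.22 kg/h

ṁ = 816 kg/h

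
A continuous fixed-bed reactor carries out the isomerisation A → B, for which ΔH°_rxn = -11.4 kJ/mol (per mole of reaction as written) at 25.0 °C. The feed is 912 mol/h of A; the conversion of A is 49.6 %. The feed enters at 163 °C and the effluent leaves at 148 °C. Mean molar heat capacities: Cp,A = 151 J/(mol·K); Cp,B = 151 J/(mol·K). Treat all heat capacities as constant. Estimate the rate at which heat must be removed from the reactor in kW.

Q_out = 2.01 kW

Extent of reaction ξ = 0.496 × 912 = 452.35 mol/h
Reaction term: ξ·ΔH°_rxn = 452.35 × -11.4 = -5156.8 kJ/h
Sensible, feed 163→25 °C: -19004 kJ/h
Outlet flows (mol/h): A 459.65, B 452.35
Sensible, products 25→148 °C: 16939 kJ/h
Q = ΔH = -7222.5 kJ/h = -2.0062 kW
Heat removed = 2.0062 kW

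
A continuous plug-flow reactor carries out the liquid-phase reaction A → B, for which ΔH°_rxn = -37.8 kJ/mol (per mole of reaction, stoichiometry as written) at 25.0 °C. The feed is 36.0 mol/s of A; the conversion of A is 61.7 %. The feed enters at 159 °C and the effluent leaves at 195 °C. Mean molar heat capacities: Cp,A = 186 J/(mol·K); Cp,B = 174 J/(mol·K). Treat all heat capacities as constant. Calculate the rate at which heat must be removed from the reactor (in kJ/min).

Q_out = 38600 kJ/min

Extent of reaction ξ = 0.617 × 36.0 = 22.212 mol/s
Reaction term: ξ·ΔH°_rxn = 22.212 × -37.8 = -839.61 kJ/s
Sensible, feed 159→25 °C: -897.26 kJ/s
Outlet flows (mol/s): A 13.788, B 22.212
Sensible, products 25→195 °C: 1093 kJ/s
Q = ΔH = -643.87 kJ/s = -643.87 kW
Heat removed = 38632 kJ/min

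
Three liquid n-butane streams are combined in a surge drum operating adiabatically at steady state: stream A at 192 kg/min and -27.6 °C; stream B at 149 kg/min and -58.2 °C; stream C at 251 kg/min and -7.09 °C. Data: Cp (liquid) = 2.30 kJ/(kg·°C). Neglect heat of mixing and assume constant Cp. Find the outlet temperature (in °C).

Energy balance with Q = 0: Σ ṁᵢCp,ᵢ(T_out − Tᵢ) = 0
Σ ṁᵢCp,ᵢTᵢ = 192×2.30×-27.6 + 149×2.30×-58.2 + 251×2.30×-7.09 = -36226
Σ ṁᵢCp,ᵢ = 192×2.30 + 149×2.30 + 251×2.30 = 1361.6
T_out = -36226 / 1361.6 = -26.606 °C

T_out = -26.6 °C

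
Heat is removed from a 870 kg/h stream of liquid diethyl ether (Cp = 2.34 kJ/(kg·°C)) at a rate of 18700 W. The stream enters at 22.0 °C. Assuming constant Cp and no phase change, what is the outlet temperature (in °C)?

T_out = -11.1 °C

Q = 18700 W = 67320 kJ/h
ΔT = Q/(ṁ·Cp) = 67320/(870×2.34) = 33.068 K
T_out = 22.0 − 33.068 = -11.068 °C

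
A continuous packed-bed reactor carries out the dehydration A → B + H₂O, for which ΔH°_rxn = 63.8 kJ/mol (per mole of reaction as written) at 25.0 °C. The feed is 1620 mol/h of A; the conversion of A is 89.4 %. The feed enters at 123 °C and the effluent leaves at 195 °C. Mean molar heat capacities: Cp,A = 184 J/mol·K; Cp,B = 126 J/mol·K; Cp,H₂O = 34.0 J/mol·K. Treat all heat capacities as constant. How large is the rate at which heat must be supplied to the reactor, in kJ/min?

Extent of reaction ξ = 0.894 × 1620 = 1448.3 mol/h
Reaction term: ξ·ΔH°_rxn = 1448.3 × 63.8 = 92400 kJ/h
Sensible, feed 123→25 °C: -29212 kJ/h
Outlet flows (mol/h): A 171.72, B 1448.3, H₂O 1448.3
Sensible, products 25→195 °C: 44765 kJ/h
Q = ΔH = 107950 kJ/h = 29.987 kW
Heat supplied = 1799.2 kJ/min

Q_in = 1800 kJ/min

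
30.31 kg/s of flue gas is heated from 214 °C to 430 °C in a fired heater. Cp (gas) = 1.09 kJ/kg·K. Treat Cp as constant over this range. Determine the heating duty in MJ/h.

Q = 25700 MJ/h

Q = ṁ·Cp·ΔT = 30.31 × 1.09 × (430 − 214) = 7136.2 kJ/s
Heating duty = 25690 MJ/h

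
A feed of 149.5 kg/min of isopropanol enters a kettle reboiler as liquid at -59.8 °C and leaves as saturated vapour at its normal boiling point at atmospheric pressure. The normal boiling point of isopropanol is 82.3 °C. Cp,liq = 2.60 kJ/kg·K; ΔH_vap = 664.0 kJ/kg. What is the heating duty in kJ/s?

Q = 2580 kJ/s

liquid -59.8→82.3 °C: 369.46 kJ/kg
vaporisation at 82.3 °C: 664 kJ/kg
Δh = 369.46 + 664 = 1033.5 kJ/kg
Q = ṁ·Δh = 149.5 kg/min × 1033.5 kJ/kg = 154500 kJ/min
|Q| = 2575 kW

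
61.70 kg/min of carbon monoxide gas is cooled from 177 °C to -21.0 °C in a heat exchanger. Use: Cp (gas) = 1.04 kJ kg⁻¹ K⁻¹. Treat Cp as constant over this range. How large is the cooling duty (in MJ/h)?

Q_c = 762 MJ/h

Q = ṁ·Cp·ΔT = 61.70 × 1.04 × (-21.0 − 177) = -12705 kJ/min
Converting: 12705 / 60 s = 211.75 kW
Cooling duty = 762.32 MJ/h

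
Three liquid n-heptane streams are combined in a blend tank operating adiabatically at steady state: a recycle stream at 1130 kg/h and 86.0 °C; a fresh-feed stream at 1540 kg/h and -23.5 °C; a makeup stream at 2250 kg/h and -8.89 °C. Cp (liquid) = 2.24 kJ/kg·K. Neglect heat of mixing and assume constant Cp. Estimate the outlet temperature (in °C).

T_out = 8.33 °C

Adiabatic, steady state ⇒ Σ ṁᵢCp,ᵢ(T_out − Tᵢ) = 0
T_out = Σ ṁᵢCp,ᵢTᵢ / Σ ṁᵢCp,ᵢ
      = 91812 / 11021 = 8.3308 °C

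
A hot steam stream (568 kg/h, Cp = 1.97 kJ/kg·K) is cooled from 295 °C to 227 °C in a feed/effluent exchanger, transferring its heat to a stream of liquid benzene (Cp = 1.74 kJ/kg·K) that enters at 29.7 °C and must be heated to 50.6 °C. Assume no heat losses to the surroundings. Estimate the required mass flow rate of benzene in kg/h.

Heat released by hot stream: Q = 568 × 1.97 × (295 − 227) = 76089 kJ/h
Energy balance on cold side (adiabatic exchanger): Q = ṁ_c·Cp_c·(T_c,out − T_c,in)
ṁ_c = 76089 / [1.74 × (50.6 − 29.7)] = 2092.3 kg/h

ṁ_c = 2090 kg/h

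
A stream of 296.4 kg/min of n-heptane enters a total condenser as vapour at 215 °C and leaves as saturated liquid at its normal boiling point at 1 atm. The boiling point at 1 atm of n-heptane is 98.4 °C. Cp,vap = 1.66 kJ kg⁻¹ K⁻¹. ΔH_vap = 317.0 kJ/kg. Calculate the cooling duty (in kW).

vapour 215→98.4 °C: -193.56 kJ/kg
condensation at 98.4 °C: -317 kJ/kg
Δh = -193.56 + -317 = -510.56 kJ/kg
Q = ṁ·Δh = 296.4 kg/min × -510.56 kJ/kg = -151330 kJ/min
|Q| = 2522.1 kW

Q_c = 2520 kW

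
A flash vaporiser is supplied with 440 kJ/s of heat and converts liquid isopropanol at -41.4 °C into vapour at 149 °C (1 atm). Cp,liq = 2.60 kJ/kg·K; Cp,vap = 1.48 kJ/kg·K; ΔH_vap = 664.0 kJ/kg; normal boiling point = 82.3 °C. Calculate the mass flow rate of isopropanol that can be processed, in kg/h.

Δh = 2.60×(82.3−-41.4) + 664.0 + 1.48×(149−82.3) = 1084.3 kJ/kg
Q = 440 kJ/s = 440 kJ/s = 1.584e+06 kJ/h
ṁ = Q/Δh = 1.584e+06 / 1084.3 = 1460.8 kg/h

ṁ = 1460 kg/h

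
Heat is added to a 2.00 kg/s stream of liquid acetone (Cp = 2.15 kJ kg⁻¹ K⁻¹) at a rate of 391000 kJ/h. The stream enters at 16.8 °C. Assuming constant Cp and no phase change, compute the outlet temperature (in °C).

T_out = 42.1 °C

Q = 391000 kJ/h = 108.61 kJ/s
ΔT = Q/(ṁ·Cp) = 108.61/(2.00×2.15) = 25.258 K
T_out = 16.8 + 25.258 = 42.058 °C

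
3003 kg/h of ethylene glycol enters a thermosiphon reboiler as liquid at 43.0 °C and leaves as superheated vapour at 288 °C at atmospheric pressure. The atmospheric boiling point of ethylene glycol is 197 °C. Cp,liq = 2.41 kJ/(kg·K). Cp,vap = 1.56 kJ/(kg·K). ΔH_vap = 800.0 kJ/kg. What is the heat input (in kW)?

liquid 43.0→197 °C: 371.14 kJ/kg
vaporisation at 197 °C: 800 kJ/kg
vapour 197→288 °C: 141.96 kJ/kg
Δh = 371.14 + 800 + 141.96 = 1313.1 kJ/kg
Q = ṁ·Δh = 3003 kg/h × 1313.1 kJ/kg = 3.9432e+06 kJ/h
|Q| = 1095.3 kW

Q = 1100 kW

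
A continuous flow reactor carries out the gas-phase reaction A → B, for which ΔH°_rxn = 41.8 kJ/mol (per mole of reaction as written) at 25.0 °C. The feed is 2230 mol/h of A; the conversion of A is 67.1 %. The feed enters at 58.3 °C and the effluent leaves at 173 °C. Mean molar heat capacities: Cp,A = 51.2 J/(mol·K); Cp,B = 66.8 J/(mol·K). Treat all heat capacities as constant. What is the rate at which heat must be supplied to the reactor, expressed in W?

Q_in = 22000 W

Extent of reaction ξ = 0.671 × 2230 = 1496.3 mol/h
Reaction term: ξ·ΔH°_rxn = 1496.3 × 41.8 = 62547 kJ/h
Sensible, feed 58.3→25 °C: -3802.1 kJ/h
Outlet flows (mol/h): A 733.67, B 1496.3
Sensible, products 25→173 °C: 20353 kJ/h
Q = ΔH = 79097 kJ/h = 21.971 kW
Heat supplied = 21971 W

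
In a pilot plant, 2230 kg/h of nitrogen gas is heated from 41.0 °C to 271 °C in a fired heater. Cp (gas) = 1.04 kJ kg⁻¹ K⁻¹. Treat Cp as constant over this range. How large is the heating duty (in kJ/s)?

Q = 148 kJ/s

Q = ṁ·Cp·ΔT = 2230 × 1.04 × (271 − 41.0) = 533420 kJ/h
Converting: 533420 / 3600 s = 148.17 kW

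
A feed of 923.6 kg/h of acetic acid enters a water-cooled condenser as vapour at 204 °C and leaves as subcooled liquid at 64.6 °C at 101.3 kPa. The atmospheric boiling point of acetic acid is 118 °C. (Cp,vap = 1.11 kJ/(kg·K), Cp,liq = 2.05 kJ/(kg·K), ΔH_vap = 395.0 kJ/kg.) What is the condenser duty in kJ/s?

Q_c = 154 kJ/s

vapour 204→118 °C: -95.46 kJ/kg
condensation at 118 °C: -395 kJ/kg
liquid 118→64.6 °C: -109.47 kJ/kg
Δh = -95.46 + -395 + -109.47 = -599.93 kJ/kg
Q = ṁ·Δh = 923.6 kg/h × -599.93 kJ/kg = -554100 kJ/h
|Q| = 153.92 kW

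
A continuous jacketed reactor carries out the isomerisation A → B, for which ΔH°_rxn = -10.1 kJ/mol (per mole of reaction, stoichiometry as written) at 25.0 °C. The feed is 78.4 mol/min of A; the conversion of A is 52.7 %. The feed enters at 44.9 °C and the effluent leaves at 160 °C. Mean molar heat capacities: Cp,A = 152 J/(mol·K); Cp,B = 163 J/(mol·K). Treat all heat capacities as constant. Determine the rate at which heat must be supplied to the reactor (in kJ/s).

Extent of reaction ξ = 0.527 × 78.4 = 41.317 mol/min
Reaction term: ξ·ΔH°_rxn = 41.317 × -10.1 = -417.3 kJ/min
Sensible, feed 44.9→25 °C: -237.14 kJ/min
Outlet flows (mol/min): A 37.083, B 41.317
Sensible, products 25→160 °C: 1670.1 kJ/min
Q = ΔH = 1015.7 kJ/min = 16.928 kW
Heat supplied = 16.928 kJ/s

Q_in = 16.9 kJ/s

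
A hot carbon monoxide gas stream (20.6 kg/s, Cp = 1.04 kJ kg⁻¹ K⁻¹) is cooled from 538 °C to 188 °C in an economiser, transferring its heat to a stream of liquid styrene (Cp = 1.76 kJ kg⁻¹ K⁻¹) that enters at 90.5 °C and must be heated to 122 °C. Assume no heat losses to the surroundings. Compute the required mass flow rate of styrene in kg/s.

ṁ_c = 135 kg/s

Heat released by hot stream: Q = 20.6 × 1.04 × (538 − 188) = 7498.4 kJ/s
Energy balance on cold side (adiabatic exchanger): Q = ṁ_c·Cp_c·(T_c,out − T_c,in)
ṁ_c = 7498.4 / [1.76 × (122 − 90.5)] = 135.25 kg/s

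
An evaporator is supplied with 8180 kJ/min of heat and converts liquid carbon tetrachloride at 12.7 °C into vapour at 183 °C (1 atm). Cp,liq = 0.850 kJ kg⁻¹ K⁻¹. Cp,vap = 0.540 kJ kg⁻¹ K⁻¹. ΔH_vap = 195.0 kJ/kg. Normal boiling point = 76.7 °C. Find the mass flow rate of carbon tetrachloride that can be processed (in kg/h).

Δh = 0.850×(76.7−12.7) + 195.0 + 0.540×(183−76.7) = 306.8 kJ/kg
Q = 8180 kJ/min = 136.33 kJ/s = 490800 kJ/h
ṁ = Q/Δh = 490800 / 306.8 = 1599.7 kg/h

ṁ = 1600 kg/h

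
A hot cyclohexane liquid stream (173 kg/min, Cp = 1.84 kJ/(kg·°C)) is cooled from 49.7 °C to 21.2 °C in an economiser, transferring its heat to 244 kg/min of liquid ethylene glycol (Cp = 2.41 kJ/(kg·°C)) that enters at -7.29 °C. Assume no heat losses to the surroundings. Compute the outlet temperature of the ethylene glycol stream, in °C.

Heat released by hot stream: Q = 173 × 1.84 × (49.7 − 21.2) = 9072.1 kJ/min
Energy balance on cold side (adiabatic exchanger): Q = ṁ_c·Cp_c·(T_c,out − T_c,in)
T_c,out = -7.29 + 9072.1/(244 × 2.41) = 8.1377 °C

T_c,out = 8.14 °C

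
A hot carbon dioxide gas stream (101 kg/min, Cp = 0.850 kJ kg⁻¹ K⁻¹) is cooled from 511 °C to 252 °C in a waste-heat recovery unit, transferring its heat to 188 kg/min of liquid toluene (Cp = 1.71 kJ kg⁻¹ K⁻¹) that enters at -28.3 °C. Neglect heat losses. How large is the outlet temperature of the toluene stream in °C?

T_c,out = 40.9 °C

Heat released by hot stream: Q = 101 × 0.850 × (511 − 252) = 22235 kJ/min
Energy balance on cold side (adiabatic exchanger): Q = ṁ_c·Cp_c·(T_c,out − T_c,in)
T_c,out = -28.3 + 22235/(188 × 1.71) = 40.865 °C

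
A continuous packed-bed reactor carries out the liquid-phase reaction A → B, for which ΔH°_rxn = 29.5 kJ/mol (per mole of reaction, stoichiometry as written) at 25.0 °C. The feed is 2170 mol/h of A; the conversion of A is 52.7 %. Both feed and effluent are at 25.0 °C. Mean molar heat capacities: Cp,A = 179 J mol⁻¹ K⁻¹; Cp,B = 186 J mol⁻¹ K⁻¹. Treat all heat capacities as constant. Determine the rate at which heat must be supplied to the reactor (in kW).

Q_in = 9.37 kW

Extent of reaction ξ = 0.527 × 2170 = 1143.6 mol/h
Reaction term: ξ·ΔH°_rxn = 1143.6 × 29.5 = 33736 kJ/h
Q = ΔH = 33736 kJ/h = 9.3711 kW
Heat supplied = 9.3711 kW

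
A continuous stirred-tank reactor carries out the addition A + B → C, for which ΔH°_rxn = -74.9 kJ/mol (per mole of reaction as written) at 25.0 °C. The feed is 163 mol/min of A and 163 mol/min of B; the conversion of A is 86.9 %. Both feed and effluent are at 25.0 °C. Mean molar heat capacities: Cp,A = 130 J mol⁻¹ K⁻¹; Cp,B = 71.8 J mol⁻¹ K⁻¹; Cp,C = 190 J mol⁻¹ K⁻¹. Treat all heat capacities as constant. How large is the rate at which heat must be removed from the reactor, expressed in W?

Q_out = 177000 W

Extent of reaction ξ = 0.869 × 163 = 141.65 mol/min
Reaction term: ξ·ΔH°_rxn = 141.65 × -74.9 = -10609 kJ/min
Q = ΔH = -10609 kJ/min = -176.82 kW
Heat removed = 176820 W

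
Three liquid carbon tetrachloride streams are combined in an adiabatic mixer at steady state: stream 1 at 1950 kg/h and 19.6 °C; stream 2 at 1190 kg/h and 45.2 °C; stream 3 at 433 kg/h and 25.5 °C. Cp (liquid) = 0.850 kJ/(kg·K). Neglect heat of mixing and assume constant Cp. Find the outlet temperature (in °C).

Adiabatic, steady state ⇒ Σ ṁᵢCp,ᵢ(T_out − Tᵢ) = 0
Σ ṁᵢCp,ᵢTᵢ = 1950×0.850×19.6 + 1190×0.850×45.2 + 433×0.850×25.5 = 87592
Σ ṁᵢCp,ᵢ = 1950×0.850 + 1190×0.850 + 433×0.850 = 3037.1
T_out = 87592 / 3037.1 = 28.841 °C

T_out = 28.8 °C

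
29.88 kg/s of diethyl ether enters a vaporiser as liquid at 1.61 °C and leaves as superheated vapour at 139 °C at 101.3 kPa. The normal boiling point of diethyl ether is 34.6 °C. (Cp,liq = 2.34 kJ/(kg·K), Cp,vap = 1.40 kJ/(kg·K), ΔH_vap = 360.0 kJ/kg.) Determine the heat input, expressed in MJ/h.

liquid 1.61→34.6 °C: 77.197 kJ/kg
vaporisation at 34.6 °C: 360 kJ/kg
vapour 34.6→139 °C: 146.16 kJ/kg
Δh = 77.197 + 360 + 146.16 = 583.36 kJ/kg
Q = ṁ·Δh = 29.88 kg/s × 583.36 kJ/kg = 17431 kJ/s
|Q| = 17431 kW = 62751 MJ/h

Q = 62800 MJ/h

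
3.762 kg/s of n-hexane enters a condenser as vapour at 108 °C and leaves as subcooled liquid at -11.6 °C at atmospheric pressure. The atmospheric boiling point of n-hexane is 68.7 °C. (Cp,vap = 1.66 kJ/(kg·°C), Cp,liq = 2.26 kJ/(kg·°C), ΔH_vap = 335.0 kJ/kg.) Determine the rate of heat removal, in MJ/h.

Q_c = 7880 MJ/h

vapour 108→68.7 °C: -65.238 kJ/kg
condensation at 68.7 °C: -335 kJ/kg
liquid 68.7→-11.6 °C: -181.48 kJ/kg
Δh = -65.238 + -335 + -181.48 = -581.72 kJ/kg
Q = ṁ·Δh = 3.762 kg/s × -581.72 kJ/kg = -2188.4 kJ/s
|Q| = 2188.4 kW = 7878.3 MJ/h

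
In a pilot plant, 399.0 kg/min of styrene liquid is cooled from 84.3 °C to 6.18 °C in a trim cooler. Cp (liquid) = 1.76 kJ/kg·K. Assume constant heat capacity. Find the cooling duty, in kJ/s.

Q = ṁ·Cp·ΔT = 399.0 × 1.76 × (6.18 − 84.3) = -54859 kJ/min
Converting: 54859 / 60 s = 914.32 kW

Q_c = 914 kJ/s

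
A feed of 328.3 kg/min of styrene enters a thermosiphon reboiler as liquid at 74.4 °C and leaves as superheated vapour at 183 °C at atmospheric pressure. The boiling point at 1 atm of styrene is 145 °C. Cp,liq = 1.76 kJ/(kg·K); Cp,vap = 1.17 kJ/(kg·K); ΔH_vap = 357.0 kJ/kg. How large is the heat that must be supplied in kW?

liquid 74.4→145 °C: 124.26 kJ/kg
vaporisation at 145 °C: 357 kJ/kg
vapour 145→183 °C: 44.46 kJ/kg
Δh = 124.26 + 357 + 44.46 = 525.72 kJ/kg
Q = ṁ·Δh = 328.3 kg/min × 525.72 kJ/kg = 172590 kJ/min
|Q| = 2876.5 kW

Q = 2880 kW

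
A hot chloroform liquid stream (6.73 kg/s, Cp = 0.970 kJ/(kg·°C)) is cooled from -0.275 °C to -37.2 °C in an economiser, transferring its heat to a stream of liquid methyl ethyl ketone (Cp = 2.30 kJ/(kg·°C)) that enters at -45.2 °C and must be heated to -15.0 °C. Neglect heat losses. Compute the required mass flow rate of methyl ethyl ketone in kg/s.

ṁ_c = 3.47 kg/s

Heat released by hot stream: Q = 6.73 × 0.970 × (-0.275 − -37.2) = 241.05 kJ/s
Energy balance on cold side (adiabatic exchanger): Q = ṁ_c·Cp_c·(T_c,out − T_c,in)
ṁ_c = 241.05 / [2.30 × (-15.0 − -45.2)] = 3.4703 kg/s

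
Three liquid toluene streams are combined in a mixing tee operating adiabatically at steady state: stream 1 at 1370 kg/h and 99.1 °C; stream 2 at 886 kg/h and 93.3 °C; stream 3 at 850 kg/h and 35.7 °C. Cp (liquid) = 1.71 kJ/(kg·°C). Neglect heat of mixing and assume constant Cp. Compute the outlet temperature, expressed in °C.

Energy balance with Q = 0: Σ ṁᵢCp,ᵢ(T_out − Tᵢ) = 0
T_out = Σ ṁᵢCp,ᵢTᵢ / Σ ṁᵢCp,ᵢ
      = 425410 / 5311.3 = 80.095 °C

T_out = 80.1 °C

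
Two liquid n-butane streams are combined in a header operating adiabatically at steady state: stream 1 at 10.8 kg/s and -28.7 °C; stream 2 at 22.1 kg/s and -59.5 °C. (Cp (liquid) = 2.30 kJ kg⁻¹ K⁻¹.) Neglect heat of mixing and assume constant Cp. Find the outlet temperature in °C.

No heat crosses the boundary, so H_out = H_in.
T_out = Σ ṁᵢCp,ᵢTᵢ / Σ ṁᵢCp,ᵢ
      = -3737.3 / 75.67 = -49.389 °C

T_out = -49.4 °C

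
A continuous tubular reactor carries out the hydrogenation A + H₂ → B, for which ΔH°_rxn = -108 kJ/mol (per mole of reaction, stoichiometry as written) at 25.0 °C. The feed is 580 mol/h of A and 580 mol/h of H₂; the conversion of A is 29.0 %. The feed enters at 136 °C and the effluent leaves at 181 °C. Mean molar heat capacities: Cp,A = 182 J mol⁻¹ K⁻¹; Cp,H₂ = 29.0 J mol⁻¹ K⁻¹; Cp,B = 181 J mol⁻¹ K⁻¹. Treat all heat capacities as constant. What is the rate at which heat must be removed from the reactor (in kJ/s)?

Q_out = 3.73 kJ/s

Extent of reaction ξ = 0.290 × 580 = 168.2 mol/h
Reaction term: ξ·ΔH°_rxn = 168.2 × -108 = -18166 kJ/h
Sensible, feed 136→25 °C: -13584 kJ/h
Outlet flows (mol/h): A 411.8, H₂ 411.8, B 168.2
Sensible, products 25→181 °C: 18304 kJ/h
Q = ΔH = -13446 kJ/h = -3.7349 kW
Heat removed = 3.7349 kJ/s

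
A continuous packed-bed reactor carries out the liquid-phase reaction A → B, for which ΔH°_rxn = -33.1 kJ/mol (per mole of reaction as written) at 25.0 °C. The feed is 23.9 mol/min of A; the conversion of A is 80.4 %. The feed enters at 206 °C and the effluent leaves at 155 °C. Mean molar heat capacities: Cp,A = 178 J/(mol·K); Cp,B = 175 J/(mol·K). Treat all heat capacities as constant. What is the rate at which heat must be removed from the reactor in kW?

Extent of reaction ξ = 0.804 × 23.9 = 19.216 mol/min
Reaction term: ξ·ΔH°_rxn = 19.216 × -33.1 = -636.04 kJ/min
Sensible, feed 206→25 °C: -770.01 kJ/min
Outlet flows (mol/min): A 4.6844, B 19.216
Sensible, products 25→155 °C: 545.55 kJ/min
Q = ΔH = -860.49 kJ/min = -14.342 kW
Heat removed = 14.342 kW

Q_out = 14.3 kW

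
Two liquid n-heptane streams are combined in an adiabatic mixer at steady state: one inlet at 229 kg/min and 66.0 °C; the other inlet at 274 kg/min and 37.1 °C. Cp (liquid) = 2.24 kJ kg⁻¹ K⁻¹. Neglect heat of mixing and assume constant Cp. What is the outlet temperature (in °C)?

No heat crosses the boundary, so H_out = H_in.
Σ ṁᵢCp,ᵢTᵢ = 229×2.24×66.0 + 274×2.24×37.1 = 56626
Σ ṁᵢCp,ᵢ = 229×2.24 + 274×2.24 = 1126.7
T_out = 56626 / 1126.7 = 50.257 °C

T_out = 50.3 °C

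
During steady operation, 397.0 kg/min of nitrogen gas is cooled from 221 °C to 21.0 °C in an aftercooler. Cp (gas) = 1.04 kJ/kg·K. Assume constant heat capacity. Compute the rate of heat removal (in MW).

Q = ṁ·Cp·ΔT = 397.0 × 1.04 × (21.0 − 221) = -82576 kJ/min
Converting: 82576 / 60 s = 1376.3 kW
Cooling duty = 1.3763 MW

Q_c = 1.38 MW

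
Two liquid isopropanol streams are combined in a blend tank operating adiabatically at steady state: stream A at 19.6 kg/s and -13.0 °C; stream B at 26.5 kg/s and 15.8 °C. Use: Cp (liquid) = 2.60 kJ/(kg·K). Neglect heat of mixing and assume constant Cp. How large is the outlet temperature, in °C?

T_out = 3.56 °C

Adiabatic, steady state ⇒ Σ ṁᵢCp,ᵢ(T_out − Tᵢ) = 0
Σ ṁᵢCp,ᵢTᵢ = 19.6×2.60×-13.0 + 26.5×2.60×15.8 = 426.14
Σ ṁᵢCp,ᵢ = 19.6×2.60 + 26.5×2.60 = 119.86
T_out = 426.14 / 119.86 = 3.5553 °C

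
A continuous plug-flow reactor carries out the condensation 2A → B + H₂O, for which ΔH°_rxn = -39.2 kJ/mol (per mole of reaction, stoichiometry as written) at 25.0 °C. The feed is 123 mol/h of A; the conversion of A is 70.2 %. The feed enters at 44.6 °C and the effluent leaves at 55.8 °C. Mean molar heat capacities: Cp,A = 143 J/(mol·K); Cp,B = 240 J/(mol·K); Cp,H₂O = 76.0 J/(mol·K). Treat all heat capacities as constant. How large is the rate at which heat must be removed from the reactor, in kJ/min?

Q_out = 24.3 kJ/min

Extent of reaction ξ = 0.702 × 123 / 2 = 43.173 mol/h
Reaction term: ξ·ΔH°_rxn = 43.173 × -39.2 = -1692.4 kJ/h
Sensible, feed 44.6→25 °C: -344.74 kJ/h
Outlet flows (mol/h): A 36.654, B 43.173, H₂O 43.173
Sensible, products 25→55.8 °C: 581.63 kJ/h
Q = ΔH = -1455.5 kJ/h = -0.4043 kW
Heat removed = 24.258 kJ/min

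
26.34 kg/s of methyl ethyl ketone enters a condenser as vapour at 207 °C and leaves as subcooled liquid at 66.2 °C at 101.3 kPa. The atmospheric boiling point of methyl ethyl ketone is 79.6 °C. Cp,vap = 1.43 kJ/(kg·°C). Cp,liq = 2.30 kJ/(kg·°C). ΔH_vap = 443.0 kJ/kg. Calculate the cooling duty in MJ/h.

vapour 207→79.6 °C: -182.18 kJ/kg
condensation at 79.6 °C: -443 kJ/kg
liquid 79.6→66.2 °C: -30.82 kJ/kg
Δh = -182.18 + -443 + -30.82 = -656 kJ/kg
Q = ṁ·Δh = 26.34 kg/s × -656 kJ/kg = -17279 kJ/s
|Q| = 17279 kW = 62205 MJ/h

Q_c = 62200 MJ/h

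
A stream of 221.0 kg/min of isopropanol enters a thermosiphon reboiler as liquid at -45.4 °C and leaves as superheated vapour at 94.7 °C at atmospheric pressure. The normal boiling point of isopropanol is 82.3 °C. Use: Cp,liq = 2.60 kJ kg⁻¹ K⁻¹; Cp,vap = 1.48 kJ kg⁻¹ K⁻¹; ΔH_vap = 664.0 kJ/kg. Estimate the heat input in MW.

liquid -45.4→82.3 °C: 332.02 kJ/kg
vaporisation at 82.3 °C: 664 kJ/kg
vapour 82.3→94.7 °C: 18.352 kJ/kg
Δh = 332.02 + 664 + 18.352 = 1014.4 kJ/kg
Q = ṁ·Δh = 221.0 kg/min × 1014.4 kJ/kg = 224180 kJ/min
|Q| = 3736.3 kW = 3.7363 MW

Q = 3.74 MW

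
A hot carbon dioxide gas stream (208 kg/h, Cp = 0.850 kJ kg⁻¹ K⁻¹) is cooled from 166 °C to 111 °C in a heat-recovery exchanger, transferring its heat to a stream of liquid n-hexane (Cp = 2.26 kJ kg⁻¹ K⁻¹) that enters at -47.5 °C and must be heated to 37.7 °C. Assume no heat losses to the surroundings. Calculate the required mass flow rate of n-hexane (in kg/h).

Heat released by hot stream: Q = 208 × 0.850 × (166 − 111) = 9724 kJ/h
Energy balance on cold side (adiabatic exchanger): Q = ṁ_c·Cp_c·(T_c,out − T_c,in)
ṁ_c = 9724 / [2.26 × (37.7 − -47.5)] = 50.501 kg/h

ṁ_c = 50.5 kg/h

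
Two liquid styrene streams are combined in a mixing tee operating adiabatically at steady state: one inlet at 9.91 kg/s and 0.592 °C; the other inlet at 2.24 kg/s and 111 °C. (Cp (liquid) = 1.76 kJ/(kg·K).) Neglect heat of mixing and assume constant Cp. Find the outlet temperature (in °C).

T_out = 20.9 °C

Adiabatic, steady state ⇒ Σ ṁᵢCp,ᵢ(T_out − Tᵢ) = 0
T_out = Σ ṁᵢCp,ᵢTᵢ / Σ ṁᵢCp,ᵢ
      = 447.93 / 21.384 = 20.947 °C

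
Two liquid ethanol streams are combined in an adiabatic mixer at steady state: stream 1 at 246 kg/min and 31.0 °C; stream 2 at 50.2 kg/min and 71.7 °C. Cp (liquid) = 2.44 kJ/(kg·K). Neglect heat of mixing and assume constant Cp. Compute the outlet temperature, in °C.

T_out = 37.9 °C

No heat crosses the boundary, so H_out = H_in.
T_out = Σ ṁᵢCp,ᵢTᵢ / Σ ṁᵢCp,ᵢ
      = 27390 / 722.73 = 37.898 °C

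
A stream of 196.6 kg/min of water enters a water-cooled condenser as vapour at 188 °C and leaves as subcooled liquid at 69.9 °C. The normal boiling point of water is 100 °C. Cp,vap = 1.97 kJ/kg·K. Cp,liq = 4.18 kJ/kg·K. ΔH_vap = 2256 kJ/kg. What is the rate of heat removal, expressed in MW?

Q_c = 8.37 MW

vapour 188→100 °C: -173.36 kJ/kg
condensation at 100 °C: -2256 kJ/kg
liquid 100→69.9 °C: -125.82 kJ/kg
Δh = -173.36 + -2256 + -125.82 = -2555.2 kJ/kg
Q = ṁ·Δh = 196.6 kg/min × -2555.2 kJ/kg = -502350 kJ/min
|Q| = 8372.5 kW = 8.3725 MW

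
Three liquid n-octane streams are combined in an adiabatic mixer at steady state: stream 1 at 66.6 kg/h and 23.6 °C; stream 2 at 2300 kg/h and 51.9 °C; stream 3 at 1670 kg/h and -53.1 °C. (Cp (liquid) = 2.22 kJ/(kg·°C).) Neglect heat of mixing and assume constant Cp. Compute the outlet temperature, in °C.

T_out = 7.99 °C

Energy balance with Q = 0: Σ ṁᵢCp,ᵢ(T_out − Tᵢ) = 0
T_out = Σ ṁᵢCp,ᵢTᵢ / Σ ṁᵢCp,ᵢ
      = 71628 / 8961.3 = 7.9931 °C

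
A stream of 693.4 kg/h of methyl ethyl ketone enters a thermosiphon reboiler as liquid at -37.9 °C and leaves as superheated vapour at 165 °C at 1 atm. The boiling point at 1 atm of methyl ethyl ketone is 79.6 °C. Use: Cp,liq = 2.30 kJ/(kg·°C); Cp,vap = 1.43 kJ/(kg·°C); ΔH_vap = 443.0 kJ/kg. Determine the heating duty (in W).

liquid -37.9→79.6 °C: 270.25 kJ/kg
vaporisation at 79.6 °C: 443 kJ/kg
vapour 79.6→165 °C: 122.12 kJ/kg
Δh = 270.25 + 443 + 122.12 = 835.37 kJ/kg
Q = ṁ·Δh = 693.4 kg/h × 835.37 kJ/kg = 579250 kJ/h
|Q| = 160.9 kW = 160900 W

Q = 161000 W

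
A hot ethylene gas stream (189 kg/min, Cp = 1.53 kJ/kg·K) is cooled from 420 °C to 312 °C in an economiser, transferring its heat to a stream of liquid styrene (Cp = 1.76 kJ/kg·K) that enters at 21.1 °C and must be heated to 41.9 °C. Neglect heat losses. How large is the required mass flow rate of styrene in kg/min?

ṁ_c = 853 kg/min

Heat released by hot stream: Q = 189 × 1.53 × (420 − 312) = 31230 kJ/min
Energy balance on cold side (adiabatic exchanger): Q = ṁ_c·Cp_c·(T_c,out − T_c,in)
ṁ_c = 31230 / [1.76 × (41.9 − 21.1)] = 853.1 kg/min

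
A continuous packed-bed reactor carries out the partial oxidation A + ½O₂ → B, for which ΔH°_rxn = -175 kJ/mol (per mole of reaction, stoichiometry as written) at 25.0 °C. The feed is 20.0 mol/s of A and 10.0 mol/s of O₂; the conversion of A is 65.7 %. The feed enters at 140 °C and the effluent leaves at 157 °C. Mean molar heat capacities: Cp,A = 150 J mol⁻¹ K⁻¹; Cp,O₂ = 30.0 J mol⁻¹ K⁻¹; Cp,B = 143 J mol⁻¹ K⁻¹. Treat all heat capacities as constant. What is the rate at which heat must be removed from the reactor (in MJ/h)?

Q_out = 8210 MJ/h

Extent of reaction ξ = 0.657 × 20.0 = 13.14 mol/s
Reaction term: ξ·ΔH°_rxn = 13.14 × -175 = -2299.5 kJ/s
Sensible, feed 140→25 °C: -379.5 kJ/s
Outlet flows (mol/s): A 6.86, O₂ 3.43, B 13.14
Sensible, products 25→157 °C: 397.44 kJ/s
Q = ΔH = -2281.6 kJ/s = -2281.6 kW
Heat removed = 8213.6 MJ/h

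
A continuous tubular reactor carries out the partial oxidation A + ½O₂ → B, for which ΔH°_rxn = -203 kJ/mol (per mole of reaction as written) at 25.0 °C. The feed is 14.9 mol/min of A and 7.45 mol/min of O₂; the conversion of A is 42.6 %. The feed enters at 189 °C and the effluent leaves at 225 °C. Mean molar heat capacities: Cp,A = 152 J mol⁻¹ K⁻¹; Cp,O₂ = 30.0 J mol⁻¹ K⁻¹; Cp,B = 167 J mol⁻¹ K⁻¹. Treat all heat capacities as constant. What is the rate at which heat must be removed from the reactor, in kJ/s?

Q_out = 20.0 kJ/s

Extent of reaction ξ = 0.426 × 14.9 = 6.3474 mol/min
Reaction term: ξ·ΔH°_rxn = 6.3474 × -203 = -1288.5 kJ/min
Sensible, feed 189→25 °C: -408.08 kJ/min
Outlet flows (mol/min): A 8.5526, O₂ 4.2763, B 6.3474
Sensible, products 25→225 °C: 497.66 kJ/min
Q = ΔH = -1198.9 kJ/min = -19.982 kW
Heat removed = 19.982 kJ/s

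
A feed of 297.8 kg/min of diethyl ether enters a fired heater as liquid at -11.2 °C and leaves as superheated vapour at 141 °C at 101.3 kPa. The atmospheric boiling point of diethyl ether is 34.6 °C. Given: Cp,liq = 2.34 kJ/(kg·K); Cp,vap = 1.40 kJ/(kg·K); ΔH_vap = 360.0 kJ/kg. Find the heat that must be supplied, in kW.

Q = 3060 kW

liquid -11.2→34.6 °C: 107.17 kJ/kg
vaporisation at 34.6 °C: 360 kJ/kg
vapour 34.6→141 °C: 148.96 kJ/kg
Δh = 107.17 + 360 + 148.96 = 616.13 kJ/kg
Q = ṁ·Δh = 297.8 kg/min × 616.13 kJ/kg = 183480 kJ/min
|Q| = 3058.1 kW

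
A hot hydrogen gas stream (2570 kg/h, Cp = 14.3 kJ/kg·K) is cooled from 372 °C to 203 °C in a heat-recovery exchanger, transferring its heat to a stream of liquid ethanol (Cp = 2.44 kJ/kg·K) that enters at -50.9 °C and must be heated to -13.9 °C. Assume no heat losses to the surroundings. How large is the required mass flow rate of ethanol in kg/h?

Heat released by hot stream: Q = 2570 × 14.3 × (372 − 203) = 6.2109e+06 kJ/h
Energy balance on cold side (adiabatic exchanger): Q = ṁ_c·Cp_c·(T_c,out − T_c,in)
ṁ_c = 6.2109e+06 / [2.44 × (-13.9 − -50.9)] = 68796 kg/h

ṁ_c = 68800 kg/h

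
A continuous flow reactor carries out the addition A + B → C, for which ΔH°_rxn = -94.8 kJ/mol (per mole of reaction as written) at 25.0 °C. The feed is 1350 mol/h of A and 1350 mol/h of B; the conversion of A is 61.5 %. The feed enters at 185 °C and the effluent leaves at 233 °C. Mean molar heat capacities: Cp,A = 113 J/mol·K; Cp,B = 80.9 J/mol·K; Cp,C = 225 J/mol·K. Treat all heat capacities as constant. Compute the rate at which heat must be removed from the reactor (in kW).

Q_out = 16.9 kW

Extent of reaction ξ = 0.615 × 1350 = 830.25 mol/h
Reaction term: ξ·ΔH°_rxn = 830.25 × -94.8 = -78708 kJ/h
Sensible, feed 185→25 °C: -41882 kJ/h
Outlet flows (mol/h): A 519.75, B 519.75, C 830.25
Sensible, products 25→233 °C: 59818 kJ/h
Q = ΔH = -60772 kJ/h = -16.881 kW
Heat removed = 16.881 kW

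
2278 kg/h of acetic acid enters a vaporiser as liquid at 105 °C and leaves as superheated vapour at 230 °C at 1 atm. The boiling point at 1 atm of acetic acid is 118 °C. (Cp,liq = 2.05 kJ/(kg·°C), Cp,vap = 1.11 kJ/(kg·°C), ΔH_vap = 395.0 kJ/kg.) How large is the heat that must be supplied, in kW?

liquid 105→118 °C: 26.65 kJ/kg
vaporisation at 118 °C: 395 kJ/kg
vapour 118→230 °C: 124.32 kJ/kg
Δh = 26.65 + 395 + 124.32 = 545.97 kJ/kg
Q = ṁ·Δh = 2278 kg/h × 545.97 kJ/kg = 1.2437e+06 kJ/h
|Q| = 345.48 kW

Q = 345 kW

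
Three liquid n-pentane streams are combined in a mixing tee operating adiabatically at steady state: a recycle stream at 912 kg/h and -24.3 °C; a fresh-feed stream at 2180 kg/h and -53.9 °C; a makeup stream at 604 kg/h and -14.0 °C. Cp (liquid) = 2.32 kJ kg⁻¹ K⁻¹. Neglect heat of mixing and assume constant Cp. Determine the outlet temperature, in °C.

Energy balance with Q = 0: Σ ṁᵢCp,ᵢ(T_out − Tᵢ) = 0
T_out = Σ ṁᵢCp,ᵢTᵢ / Σ ṁᵢCp,ᵢ
      = -343640 / 8574.7 = -40.076 °C

T_out = -40.1 °C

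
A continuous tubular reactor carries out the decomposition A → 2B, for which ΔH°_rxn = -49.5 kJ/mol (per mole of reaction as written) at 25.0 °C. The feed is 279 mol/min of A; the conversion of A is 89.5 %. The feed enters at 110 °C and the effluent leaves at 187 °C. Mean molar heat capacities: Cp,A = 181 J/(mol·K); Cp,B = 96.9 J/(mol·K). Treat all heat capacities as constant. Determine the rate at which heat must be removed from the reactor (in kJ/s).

Q_out = 133 kJ/s

Extent of reaction ξ = 0.895 × 279 = 249.71 mol/min
Reaction term: ξ·ΔH°_rxn = 249.71 × -49.5 = -12360 kJ/min
Sensible, feed 110→25 °C: -4292.4 kJ/min
Outlet flows (mol/min): A 29.295, B 499.41
Sensible, products 25→187 °C: 8698.6 kJ/min
Q = ΔH = -7954.2 kJ/min = -132.57 kW
Heat removed = 132.57 kJ/s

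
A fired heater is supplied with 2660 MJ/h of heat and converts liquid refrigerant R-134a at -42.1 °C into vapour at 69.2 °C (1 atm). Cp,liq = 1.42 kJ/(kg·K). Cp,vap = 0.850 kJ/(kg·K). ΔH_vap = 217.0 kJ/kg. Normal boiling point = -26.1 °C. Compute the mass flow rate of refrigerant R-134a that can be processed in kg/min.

Δh = 1.42×(-26.1−-42.1) + 217.0 + 0.850×(69.2−-26.1) = 320.73 kJ/kg
Q = 2660 MJ/h = 738.89 kJ/s = 44333 kJ/min
ṁ = Q/Δh = 44333 / 320.73 = 138.23 kg/min

ṁ = 138 kg/min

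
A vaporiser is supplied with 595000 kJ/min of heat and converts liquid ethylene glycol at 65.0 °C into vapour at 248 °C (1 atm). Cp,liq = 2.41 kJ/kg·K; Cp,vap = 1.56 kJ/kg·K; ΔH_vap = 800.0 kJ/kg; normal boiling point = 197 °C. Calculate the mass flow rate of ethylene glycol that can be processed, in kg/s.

Δh = 2.41×(197−65.0) + 800.0 + 1.56×(248−197) = 1197.7 kJ/kg
Q = 595000 kJ/min = 9916.7 kJ/s = 9916.7 kJ/s
ṁ = Q/Δh = 9916.7 / 1197.7 = 8.2799 kg/s

ṁ = 8.28 kg/s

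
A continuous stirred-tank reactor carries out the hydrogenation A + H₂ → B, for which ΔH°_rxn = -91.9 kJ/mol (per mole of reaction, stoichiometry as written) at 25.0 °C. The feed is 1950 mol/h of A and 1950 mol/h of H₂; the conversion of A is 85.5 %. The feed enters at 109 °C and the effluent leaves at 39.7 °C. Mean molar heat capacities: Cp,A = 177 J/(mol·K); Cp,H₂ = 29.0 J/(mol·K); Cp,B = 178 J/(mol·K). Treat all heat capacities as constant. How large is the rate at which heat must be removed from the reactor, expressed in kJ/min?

Extent of reaction ξ = 0.855 × 1950 = 1667.2 mol/h
Reaction term: ξ·ΔH°_rxn = 1667.2 × -91.9 = -153220 kJ/h
Sensible, feed 109→25 °C: -33743 kJ/h
Outlet flows (mol/h): A 282.75, H₂ 282.75, B 1667.2
Sensible, products 25→39.7 °C: 5218.7 kJ/h
Q = ΔH = -181740 kJ/h = -50.485 kW
Heat removed = 3029.1 kJ/min

Q_out = 3030 kJ/min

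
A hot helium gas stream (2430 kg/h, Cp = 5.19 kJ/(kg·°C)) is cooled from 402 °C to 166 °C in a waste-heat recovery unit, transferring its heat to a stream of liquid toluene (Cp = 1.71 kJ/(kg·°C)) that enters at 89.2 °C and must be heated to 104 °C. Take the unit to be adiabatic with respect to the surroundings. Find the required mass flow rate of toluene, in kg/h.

ṁ_c = 118000 kg/h

Heat released by hot stream: Q = 2430 × 5.19 × (402 − 166) = 2.9764e+06 kJ/h
Energy balance on cold side (adiabatic exchanger): Q = ṁ_c·Cp_c·(T_c,out − T_c,in)
ṁ_c = 2.9764e+06 / [1.71 × (104 − 89.2)] = 117610 kg/h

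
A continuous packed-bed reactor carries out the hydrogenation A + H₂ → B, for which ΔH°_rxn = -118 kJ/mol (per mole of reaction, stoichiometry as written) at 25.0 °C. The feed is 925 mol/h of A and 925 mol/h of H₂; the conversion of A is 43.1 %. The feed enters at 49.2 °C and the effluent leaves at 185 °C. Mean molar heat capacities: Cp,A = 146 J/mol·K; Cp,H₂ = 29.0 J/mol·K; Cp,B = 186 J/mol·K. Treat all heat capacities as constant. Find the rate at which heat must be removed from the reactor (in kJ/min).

Extent of reaction ξ = 0.431 × 925 = 398.68 mol/h
Reaction term: ξ·ΔH°_rxn = 398.68 × -118 = -47044 kJ/h
Sensible, feed 49.2→25 °C: -3917.4 kJ/h
Outlet flows (mol/h): A 526.33, H₂ 526.33, B 398.68
Sensible, products 25→185 °C: 26602 kJ/h
Q = ΔH = -24359 kJ/h = -6.7665 kW
Heat removed = 405.99 kJ/min

Q_out = 406 kJ/min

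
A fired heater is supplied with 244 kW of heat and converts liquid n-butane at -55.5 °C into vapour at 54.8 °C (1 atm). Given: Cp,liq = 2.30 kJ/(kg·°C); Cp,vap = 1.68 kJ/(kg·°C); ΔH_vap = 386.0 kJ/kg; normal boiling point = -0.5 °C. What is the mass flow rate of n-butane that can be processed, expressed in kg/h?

ṁ = 1450 kg/h

Δh = 2.30×(-0.5−-55.5) + 386.0 + 1.68×(54.8−-0.5) = 605.4 kJ/kg
Q = 244 kW = 244 kJ/s = 878400 kJ/h
ṁ = Q/Δh = 878400 / 605.4 = 1450.9 kg/h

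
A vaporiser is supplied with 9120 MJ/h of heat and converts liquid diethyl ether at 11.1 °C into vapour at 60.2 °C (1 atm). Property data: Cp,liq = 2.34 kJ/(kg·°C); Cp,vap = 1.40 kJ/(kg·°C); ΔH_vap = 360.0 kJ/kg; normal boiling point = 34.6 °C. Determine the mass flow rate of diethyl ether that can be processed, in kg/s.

Δh = 2.34×(34.6−11.1) + 360.0 + 1.40×(60.2−34.6) = 450.83 kJ/kg
Q = 9120 MJ/h = 2533.3 kJ/s = 2533.3 kJ/s
ṁ = Q/Δh = 2533.3 / 450.83 = 5.6193 kg/s

ṁ = 5.62 kg/s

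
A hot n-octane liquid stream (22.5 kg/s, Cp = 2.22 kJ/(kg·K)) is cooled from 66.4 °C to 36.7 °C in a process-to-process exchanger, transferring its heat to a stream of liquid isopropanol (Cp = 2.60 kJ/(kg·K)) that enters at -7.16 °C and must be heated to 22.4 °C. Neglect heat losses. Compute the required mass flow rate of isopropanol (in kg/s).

ṁ_c = 19.3 kg/s

Heat released by hot stream: Q = 22.5 × 2.22 × (66.4 − 36.7) = 1483.5 kJ/s
Energy balance on cold side (adiabatic exchanger): Q = ṁ_c·Cp_c·(T_c,out − T_c,in)
ṁ_c = 1483.5 / [2.60 × (22.4 − -7.16)] = 19.303 kg/s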